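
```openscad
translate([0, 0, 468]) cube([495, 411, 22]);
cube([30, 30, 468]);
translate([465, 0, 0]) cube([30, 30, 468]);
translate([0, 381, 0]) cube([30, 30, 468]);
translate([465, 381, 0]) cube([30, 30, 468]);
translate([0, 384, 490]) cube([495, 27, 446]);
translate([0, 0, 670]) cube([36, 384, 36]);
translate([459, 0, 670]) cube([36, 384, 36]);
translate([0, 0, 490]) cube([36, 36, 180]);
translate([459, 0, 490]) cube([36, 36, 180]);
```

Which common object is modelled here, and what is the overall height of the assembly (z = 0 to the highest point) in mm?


A chair. The overall height is 936 mm.

A slab on four corner posts with a tall panel at the back — a chair. The seat slab sits at z = 468 with thickness 22, and the 446 mm backrest starts at the seat top, so the overall height is 468 + 22 + 446 = 936 mm.


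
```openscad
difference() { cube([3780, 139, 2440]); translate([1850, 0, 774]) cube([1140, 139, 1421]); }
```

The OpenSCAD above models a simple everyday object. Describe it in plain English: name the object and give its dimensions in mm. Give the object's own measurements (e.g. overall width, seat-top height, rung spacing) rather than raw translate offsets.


A wall 3780 mm long (x), 139 mm thick (y), 2440 mm tall, with a rectangular window opening cut through it. The opening is 1140 mm wide and 1421 mm tall; its sill is at z = 774 mm and its near (−x) edge is 1850 mm from the wall's −x end. The opening passes through the full wall thickness.


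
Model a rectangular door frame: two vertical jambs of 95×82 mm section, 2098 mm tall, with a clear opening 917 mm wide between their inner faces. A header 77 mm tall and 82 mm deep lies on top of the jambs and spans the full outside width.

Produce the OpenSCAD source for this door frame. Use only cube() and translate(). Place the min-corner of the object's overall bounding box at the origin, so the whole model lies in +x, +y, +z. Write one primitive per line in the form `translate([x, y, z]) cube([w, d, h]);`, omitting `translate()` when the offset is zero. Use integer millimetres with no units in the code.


cube([95, 82, 2098]);
translate([1012, 0, 0]) cube([95, 82, 2098]);
translate([0, 0, 2098]) cube([1107, 82, 77]);


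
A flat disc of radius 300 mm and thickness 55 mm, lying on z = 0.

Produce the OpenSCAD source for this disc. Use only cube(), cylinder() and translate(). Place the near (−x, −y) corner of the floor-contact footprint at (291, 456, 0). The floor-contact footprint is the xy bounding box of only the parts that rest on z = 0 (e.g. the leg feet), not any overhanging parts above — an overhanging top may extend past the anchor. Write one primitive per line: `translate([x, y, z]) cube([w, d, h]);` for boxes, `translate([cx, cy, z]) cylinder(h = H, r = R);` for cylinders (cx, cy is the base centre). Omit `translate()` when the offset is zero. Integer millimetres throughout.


translate([591, 756, 0]) cylinder(h = 55, r = 300);


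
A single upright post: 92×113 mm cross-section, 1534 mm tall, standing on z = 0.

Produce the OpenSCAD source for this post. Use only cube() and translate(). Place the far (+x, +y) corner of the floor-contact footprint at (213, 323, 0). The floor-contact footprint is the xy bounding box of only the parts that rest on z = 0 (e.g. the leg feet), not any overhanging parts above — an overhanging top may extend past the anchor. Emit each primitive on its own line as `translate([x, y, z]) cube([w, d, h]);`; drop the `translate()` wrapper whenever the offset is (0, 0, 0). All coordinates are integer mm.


translate([121, 210, 0]) cube([92, 113, 1534]);


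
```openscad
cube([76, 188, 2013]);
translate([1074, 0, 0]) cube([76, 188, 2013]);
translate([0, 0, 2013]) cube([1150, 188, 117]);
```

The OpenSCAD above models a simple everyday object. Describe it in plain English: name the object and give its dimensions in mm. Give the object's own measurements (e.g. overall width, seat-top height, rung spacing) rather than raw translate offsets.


A door frame. The clear opening is 998 mm wide and 2013 mm high. Two 76 mm wide jambs, 188 mm deep, stand either side of the opening from the floor to the top of the opening. A 117 mm thick head sits across the top of both jambs, spanning the full outside width of the frame.


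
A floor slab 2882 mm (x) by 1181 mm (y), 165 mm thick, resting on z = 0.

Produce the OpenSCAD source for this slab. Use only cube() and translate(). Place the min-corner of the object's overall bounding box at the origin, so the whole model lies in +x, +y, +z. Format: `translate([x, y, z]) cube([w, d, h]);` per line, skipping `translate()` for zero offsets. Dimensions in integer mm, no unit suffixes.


cube([2882, 1181, 165]);


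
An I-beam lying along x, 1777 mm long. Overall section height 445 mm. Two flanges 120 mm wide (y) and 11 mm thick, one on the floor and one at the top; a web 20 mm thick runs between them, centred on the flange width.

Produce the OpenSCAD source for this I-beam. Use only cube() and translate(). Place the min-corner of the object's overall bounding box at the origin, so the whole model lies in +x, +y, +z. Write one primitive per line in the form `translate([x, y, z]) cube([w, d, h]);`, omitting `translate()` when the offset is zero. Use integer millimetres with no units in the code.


cube([1777, 120, 11]);
translate([0, 50, 11]) cube([1777, 20, 423]);
translate([0, 0, 434]) cube([1777, 120, 11]);


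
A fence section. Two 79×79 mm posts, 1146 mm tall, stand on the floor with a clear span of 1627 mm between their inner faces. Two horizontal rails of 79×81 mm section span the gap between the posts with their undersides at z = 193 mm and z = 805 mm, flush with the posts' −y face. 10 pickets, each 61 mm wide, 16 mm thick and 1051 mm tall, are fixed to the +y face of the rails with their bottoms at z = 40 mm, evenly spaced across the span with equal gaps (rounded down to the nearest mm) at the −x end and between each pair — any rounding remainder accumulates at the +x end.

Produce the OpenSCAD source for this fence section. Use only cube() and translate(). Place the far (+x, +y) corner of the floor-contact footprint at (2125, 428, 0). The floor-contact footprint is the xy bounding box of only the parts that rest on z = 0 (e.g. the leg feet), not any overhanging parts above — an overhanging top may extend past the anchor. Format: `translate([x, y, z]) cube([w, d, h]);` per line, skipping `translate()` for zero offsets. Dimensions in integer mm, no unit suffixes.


translate([340, 349, 0]) cube([79, 79, 1146]);
translate([2046, 349, 0]) cube([79, 79, 1146]);
translate([419, 349, 193]) cube([1627, 79, 81]);
translate([419, 349, 805]) cube([1627, 79, 81]);
translate([511, 428, 40]) cube([61, 16, 1051]);
translate([664, 428, 40]) cube([61, 16, 1051]);
translate([817, 428, 40]) cube([61, 16, 1051]);
translate([970, 428, 40]) cube([61, 16, 1051]);
translate([1123, 428, 40]) cube([61, 16, 1051]);
translate([1276, 428, 40]) cube([61, 16, 1051]);
translate([1429, 428, 40]) cube([61, 16, 1051]);
translate([1582, 428, 40]) cube([61, 16, 1051]);
translate([1735, 428, 40]) cube([61, 16, 1051]);
translate([1888, 428, 40]) cube([61, 16, 1051]);


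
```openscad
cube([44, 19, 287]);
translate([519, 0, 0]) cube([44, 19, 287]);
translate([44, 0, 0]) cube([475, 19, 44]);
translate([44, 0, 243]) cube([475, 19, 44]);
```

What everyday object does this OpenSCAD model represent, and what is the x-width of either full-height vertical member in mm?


A picture frame. The border width is 44 mm.

Four thin pieces enclosing a rectangular opening — a picture frame. The two full-height stiles are 287 mm tall; the top rail sits at z = 243 and is 44 mm tall, so the border above the opening is 287 − 243 = 44 mm, matching the stile x-width.


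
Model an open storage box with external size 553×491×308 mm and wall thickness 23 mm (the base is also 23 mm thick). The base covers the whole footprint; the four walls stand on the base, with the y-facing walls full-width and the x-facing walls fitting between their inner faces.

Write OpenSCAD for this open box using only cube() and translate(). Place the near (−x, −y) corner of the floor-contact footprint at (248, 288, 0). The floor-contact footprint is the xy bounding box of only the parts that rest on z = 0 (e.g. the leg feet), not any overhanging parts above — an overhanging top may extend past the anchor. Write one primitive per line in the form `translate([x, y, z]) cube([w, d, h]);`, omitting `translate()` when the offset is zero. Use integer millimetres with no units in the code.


translate([248, 288, 0]) cube([553, 491, 23]);
translate([248, 288, 23]) cube([553, 23, 285]);
translate([248, 756, 23]) cube([553, 23, 285]);
translate([248, 311, 23]) cube([23, 445, 285]);
translate([778, 311, 23]) cube([23, 445, 285]);


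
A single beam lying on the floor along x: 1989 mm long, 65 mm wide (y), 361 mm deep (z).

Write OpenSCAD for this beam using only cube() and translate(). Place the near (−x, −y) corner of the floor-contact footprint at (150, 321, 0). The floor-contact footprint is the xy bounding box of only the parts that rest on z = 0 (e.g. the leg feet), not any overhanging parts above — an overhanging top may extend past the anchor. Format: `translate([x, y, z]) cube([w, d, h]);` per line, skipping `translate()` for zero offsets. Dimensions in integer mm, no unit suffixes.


translate([150, 321, 0]) cube([1989, 65, 361]);


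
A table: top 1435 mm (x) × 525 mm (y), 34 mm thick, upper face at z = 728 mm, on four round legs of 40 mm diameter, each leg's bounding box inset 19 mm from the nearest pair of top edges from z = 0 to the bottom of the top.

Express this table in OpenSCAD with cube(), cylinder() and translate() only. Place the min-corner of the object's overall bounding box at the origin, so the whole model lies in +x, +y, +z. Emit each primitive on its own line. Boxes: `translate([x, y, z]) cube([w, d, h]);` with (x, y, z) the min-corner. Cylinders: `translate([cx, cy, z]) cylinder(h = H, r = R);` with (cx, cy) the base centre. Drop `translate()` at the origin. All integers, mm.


// leg_h = 728 - 34 = 694
translate([0, 0, 694]) cube([1435, 525, 34]);
translate([39, 39, 0]) cylinder(h = 694, r = 20);
translate([1396, 39, 0]) cylinder(h = 694, r = 20);
translate([39, 486, 0]) cylinder(h = 694, r = 20);
translate([1396, 486, 0]) cylinder(h = 694, r = 20);


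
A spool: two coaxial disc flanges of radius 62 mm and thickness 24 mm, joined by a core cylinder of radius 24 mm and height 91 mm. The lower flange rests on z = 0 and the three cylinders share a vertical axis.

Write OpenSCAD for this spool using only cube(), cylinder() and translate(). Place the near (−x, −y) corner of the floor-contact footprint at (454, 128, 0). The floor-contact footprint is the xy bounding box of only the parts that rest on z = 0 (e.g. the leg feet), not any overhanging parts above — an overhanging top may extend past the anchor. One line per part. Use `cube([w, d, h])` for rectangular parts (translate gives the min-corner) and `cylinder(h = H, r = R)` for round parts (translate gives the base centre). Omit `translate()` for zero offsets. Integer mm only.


translate([516, 190, 0]) cylinder(h = 24, r = 62);
translate([516, 190, 24]) cylinder(h = 91, r = 24);
translate([516, 190, 115]) cylinder(h = 24, r = 62);


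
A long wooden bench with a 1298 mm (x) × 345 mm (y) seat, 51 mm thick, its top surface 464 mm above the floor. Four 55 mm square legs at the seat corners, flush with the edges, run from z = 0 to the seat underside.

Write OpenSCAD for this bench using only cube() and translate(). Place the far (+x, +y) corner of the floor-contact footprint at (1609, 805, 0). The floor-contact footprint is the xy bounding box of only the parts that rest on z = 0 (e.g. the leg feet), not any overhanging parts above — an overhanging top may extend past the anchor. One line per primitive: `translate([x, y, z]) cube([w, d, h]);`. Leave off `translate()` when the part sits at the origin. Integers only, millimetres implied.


translate([311, 460, 413]) cube([1298, 345, 51]);
translate([311, 460, 0]) cube([55, 55, 413]);
translate([311, 750, 0]) cube([55, 55, 413]);
translate([1554, 460, 0]) cube([55, 55, 413]);
translate([1554, 750, 0]) cube([55, 55, 413]);


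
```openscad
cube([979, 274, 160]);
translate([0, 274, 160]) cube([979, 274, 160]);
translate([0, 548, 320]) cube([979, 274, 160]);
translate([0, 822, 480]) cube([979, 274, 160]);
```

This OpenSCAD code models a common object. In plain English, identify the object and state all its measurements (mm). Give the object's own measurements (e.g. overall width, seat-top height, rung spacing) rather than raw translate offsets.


A straight staircase of 4 solid steps. Each step is 979 mm wide (x), 274 mm deep (y, the going) and 160 mm tall (the rise). The first step rests on the floor; each subsequent step sits one going further in +y and one rise higher in +z, directly behind and above the previous step with no overlap.


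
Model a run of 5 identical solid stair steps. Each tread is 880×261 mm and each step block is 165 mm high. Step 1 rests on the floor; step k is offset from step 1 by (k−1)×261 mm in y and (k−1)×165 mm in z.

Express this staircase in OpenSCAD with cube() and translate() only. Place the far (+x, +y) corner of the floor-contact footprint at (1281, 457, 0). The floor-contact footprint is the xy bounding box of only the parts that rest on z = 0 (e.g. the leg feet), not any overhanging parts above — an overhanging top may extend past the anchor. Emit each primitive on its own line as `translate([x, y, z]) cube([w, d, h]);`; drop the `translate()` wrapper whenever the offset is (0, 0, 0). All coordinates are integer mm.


translate([401, 196, 0]) cube([880, 261, 165]);
translate([401, 457, 165]) cube([880, 261, 165]);
translate([401, 718, 330]) cube([880, 261, 165]);
translate([401, 979, 495]) cube([880, 261, 165]);
translate([401, 1240, 660]) cube([880, 261, 165]);


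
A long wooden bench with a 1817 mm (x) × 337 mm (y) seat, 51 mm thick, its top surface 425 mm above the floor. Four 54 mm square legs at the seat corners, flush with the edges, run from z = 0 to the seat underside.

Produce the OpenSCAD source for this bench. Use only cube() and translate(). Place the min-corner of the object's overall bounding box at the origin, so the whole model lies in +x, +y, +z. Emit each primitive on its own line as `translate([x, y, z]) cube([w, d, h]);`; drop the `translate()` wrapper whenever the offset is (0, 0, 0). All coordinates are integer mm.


translate([0, 0, 374]) cube([1817, 337, 51]);
cube([54, 54, 374]);
translate([0, 283, 0]) cube([54, 54, 374]);
translate([1763, 0, 0]) cube([54, 54, 374]);
translate([1763, 283, 0]) cube([54, 54, 374]);


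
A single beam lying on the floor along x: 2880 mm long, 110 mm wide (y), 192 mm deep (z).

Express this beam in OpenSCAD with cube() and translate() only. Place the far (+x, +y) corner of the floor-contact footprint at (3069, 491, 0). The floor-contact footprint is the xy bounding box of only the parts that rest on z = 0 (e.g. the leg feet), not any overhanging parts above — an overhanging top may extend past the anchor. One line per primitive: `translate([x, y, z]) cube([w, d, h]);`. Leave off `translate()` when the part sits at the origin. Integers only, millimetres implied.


translate([189, 381, 0]) cube([2880, 110, 192]);


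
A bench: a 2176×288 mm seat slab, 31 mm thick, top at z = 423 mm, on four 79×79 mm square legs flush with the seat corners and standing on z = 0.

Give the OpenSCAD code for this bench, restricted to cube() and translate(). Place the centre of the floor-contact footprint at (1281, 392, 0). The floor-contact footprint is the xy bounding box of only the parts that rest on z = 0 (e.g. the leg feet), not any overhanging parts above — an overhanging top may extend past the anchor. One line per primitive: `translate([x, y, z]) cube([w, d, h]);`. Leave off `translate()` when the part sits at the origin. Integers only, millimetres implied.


// leg_h = 423 − 31 = 392
translate([193, 248, 392]) cube([2176, 288, 31]);
translate([193, 248, 0]) cube([79, 79, 392]);
translate([193, 457, 0]) cube([79, 79, 392]);
translate([2290, 248, 0]) cube([79, 79, 392]);
translate([2290, 457, 0]) cube([79, 79, 392]);


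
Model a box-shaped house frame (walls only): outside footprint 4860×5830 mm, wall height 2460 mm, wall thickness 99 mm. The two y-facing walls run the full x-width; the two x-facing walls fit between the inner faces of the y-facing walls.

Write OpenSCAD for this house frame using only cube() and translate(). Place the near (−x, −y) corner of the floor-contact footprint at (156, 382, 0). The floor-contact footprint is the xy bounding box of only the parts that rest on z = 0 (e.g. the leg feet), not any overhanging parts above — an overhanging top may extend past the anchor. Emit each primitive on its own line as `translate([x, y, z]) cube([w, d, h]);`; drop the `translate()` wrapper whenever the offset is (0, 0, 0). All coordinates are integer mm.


translate([156, 382, 0]) cube([4860, 99, 2460]);
translate([156, 6113, 0]) cube([4860, 99, 2460]);
translate([156, 481, 0]) cube([99, 5632, 2460]);
translate([4917, 481, 0]) cube([99, 5632, 2460]);


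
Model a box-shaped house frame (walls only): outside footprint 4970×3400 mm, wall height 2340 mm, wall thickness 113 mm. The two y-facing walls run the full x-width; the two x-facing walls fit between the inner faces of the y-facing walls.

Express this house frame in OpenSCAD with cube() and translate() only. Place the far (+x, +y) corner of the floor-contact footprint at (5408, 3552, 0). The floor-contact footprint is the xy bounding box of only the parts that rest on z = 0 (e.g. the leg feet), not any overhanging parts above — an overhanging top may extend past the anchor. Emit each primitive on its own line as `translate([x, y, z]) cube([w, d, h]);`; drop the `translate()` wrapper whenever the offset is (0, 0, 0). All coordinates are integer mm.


translate([438, 152, 0]) cube([4970, 113, 2340]);
translate([438, 3439, 0]) cube([4970, 113, 2340]);
translate([438, 265, 0]) cube([113, 3174, 2340]);
translate([5295, 265, 0]) cube([113, 3174, 2340]);


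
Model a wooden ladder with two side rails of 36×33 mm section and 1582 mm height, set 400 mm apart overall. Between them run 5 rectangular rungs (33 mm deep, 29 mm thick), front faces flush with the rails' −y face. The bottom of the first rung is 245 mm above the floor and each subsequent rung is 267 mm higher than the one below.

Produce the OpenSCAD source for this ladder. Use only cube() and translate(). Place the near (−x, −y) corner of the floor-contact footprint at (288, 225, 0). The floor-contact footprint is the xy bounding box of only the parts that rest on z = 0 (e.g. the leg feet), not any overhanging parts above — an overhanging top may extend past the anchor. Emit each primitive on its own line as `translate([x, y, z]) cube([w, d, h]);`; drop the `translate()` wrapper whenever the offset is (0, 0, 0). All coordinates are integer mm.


// rung span = 400 - 2*36 = 328
// rung[k] z = 245 + k*267
translate([288, 225, 0]) cube([36, 33, 1582]);
translate([652, 225, 0]) cube([36, 33, 1582]);
translate([324, 225, 245]) cube([328, 33, 29]);
translate([324, 225, 512]) cube([328, 33, 29]);
translate([324, 225, 779]) cube([328, 33, 29]);
translate([324, 225, 1046]) cube([328, 33, 29]);
translate([324, 225, 1313]) cube([328, 33, 29]);


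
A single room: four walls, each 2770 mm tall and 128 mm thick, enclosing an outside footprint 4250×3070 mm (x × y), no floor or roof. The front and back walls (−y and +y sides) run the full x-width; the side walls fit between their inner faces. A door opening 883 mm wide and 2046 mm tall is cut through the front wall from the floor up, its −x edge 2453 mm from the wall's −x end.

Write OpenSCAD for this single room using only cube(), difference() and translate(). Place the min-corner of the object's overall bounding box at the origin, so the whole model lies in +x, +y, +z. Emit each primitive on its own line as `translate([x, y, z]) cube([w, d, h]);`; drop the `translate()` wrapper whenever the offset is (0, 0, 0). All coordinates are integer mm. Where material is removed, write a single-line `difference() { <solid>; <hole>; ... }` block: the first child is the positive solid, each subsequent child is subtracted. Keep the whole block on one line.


difference() { cube([4250, 128, 2770]); translate([2453, 0, 0]) cube([883, 128, 2046]); }
translate([0, 2942, 0]) cube([4250, 128, 2770]);
translate([0, 128, 0]) cube([128, 2814, 2770]);
translate([4122, 128, 0]) cube([128, 2814, 2770]);


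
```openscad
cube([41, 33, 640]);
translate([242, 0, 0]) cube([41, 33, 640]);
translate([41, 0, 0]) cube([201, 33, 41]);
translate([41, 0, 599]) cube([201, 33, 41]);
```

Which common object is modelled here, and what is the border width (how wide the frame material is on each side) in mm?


A picture frame. The border width is 41 mm.

Four thin pieces enclosing a rectangular opening — a picture frame. The two full-height stiles are 640 mm tall; the top rail sits at z = 599 and is 41 mm tall, so the border above the opening is 640 − 599 = 41 mm, matching the stile x-width.


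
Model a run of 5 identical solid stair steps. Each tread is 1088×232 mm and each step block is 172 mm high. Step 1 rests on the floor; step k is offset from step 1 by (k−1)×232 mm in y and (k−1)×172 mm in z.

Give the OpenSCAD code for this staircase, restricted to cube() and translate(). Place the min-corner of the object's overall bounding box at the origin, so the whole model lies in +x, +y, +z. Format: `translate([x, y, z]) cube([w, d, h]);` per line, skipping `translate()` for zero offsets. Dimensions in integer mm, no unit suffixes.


cube([1088, 232, 172]);
translate([0, 232, 172]) cube([1088, 232, 172]);
translate([0, 464, 344]) cube([1088, 232, 172]);
translate([0, 696, 516]) cube([1088, 232, 172]);
translate([0, 928, 688]) cube([1088, 232, 172]);


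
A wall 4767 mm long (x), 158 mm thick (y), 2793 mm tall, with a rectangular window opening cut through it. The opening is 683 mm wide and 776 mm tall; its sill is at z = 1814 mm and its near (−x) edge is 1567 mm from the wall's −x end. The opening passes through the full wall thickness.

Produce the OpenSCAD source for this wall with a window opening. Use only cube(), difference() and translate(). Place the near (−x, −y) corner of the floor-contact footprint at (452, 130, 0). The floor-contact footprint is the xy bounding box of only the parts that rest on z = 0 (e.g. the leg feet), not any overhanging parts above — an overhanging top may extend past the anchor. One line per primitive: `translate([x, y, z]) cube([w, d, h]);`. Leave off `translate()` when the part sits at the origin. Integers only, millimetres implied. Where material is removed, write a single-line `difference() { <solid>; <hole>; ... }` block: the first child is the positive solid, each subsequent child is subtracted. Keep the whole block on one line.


difference() { translate([452, 130, 0]) cube([4767, 158, 2793]); translate([2019, 130, 1814]) cube([683, 158, 776]); }


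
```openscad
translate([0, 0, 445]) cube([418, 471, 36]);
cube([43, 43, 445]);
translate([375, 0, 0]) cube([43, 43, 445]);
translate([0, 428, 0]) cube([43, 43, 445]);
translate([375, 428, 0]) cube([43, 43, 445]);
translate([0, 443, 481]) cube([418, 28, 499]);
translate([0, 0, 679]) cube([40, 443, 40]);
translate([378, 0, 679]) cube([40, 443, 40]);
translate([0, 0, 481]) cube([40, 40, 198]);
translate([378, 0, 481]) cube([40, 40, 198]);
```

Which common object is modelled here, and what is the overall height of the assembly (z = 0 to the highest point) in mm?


A chair. The overall height is 980 mm.

A slab on four corner posts with a tall panel at the back — a chair. The seat slab sits at z = 445 with thickness 36, and the 499 mm backrest starts at the seat top, so the overall height is 445 + 36 + 499 = 980 mm.


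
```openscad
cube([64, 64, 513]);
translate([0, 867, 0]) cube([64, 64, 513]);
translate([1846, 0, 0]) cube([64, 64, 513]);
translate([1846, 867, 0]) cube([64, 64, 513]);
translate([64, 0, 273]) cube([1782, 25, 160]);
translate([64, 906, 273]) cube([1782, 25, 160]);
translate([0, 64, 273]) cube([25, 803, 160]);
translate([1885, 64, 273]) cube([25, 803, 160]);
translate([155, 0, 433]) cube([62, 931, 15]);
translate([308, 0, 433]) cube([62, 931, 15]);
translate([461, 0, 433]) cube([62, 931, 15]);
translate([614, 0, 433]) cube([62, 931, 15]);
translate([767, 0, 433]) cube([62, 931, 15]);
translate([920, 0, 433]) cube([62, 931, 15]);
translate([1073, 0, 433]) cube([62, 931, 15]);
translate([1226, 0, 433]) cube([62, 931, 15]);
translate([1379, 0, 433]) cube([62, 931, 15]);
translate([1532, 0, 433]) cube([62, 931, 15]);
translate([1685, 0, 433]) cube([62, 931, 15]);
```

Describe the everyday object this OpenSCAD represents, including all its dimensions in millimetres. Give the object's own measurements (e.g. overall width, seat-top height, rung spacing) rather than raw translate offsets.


A bed frame 1910 mm long (x) by 931 mm wide (y). Four 64×64 mm corner posts, 513 mm tall, at the corners of the footprint. Four rails of 25 mm thickness and 160 mm height run between adjacent posts with their undersides at z = 273 mm, their outer faces flush with the outside of the frame (the two x-running rails run between the posts' inner faces; the two y-running rails run between the posts' inner faces). 11 slats, each 62 mm wide (x) and 15 mm thick, lie across the top of the two x-running rails, running the full 931 mm width of the frame in y; along x they sit between the end posts with a 91 mm gap after the −x posts and between neighbouring slats, leaving 99 mm before the +x posts.


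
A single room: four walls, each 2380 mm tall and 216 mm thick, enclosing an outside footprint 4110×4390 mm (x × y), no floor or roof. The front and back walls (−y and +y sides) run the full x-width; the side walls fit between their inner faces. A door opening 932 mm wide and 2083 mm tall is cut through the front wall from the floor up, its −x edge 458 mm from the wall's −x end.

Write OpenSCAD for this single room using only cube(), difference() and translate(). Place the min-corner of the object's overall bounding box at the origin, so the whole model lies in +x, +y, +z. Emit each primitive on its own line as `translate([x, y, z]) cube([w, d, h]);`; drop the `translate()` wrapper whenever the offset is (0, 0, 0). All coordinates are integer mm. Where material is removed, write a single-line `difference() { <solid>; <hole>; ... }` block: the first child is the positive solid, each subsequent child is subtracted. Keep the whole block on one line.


difference() { cube([4110, 216, 2380]); translate([458, 0, 0]) cube([932, 216, 2083]); }
translate([0, 4174, 0]) cube([4110, 216, 2380]);
translate([0, 216, 0]) cube([216, 3958, 2380]);
translate([3894, 216, 0]) cube([216, 3958, 2380]);


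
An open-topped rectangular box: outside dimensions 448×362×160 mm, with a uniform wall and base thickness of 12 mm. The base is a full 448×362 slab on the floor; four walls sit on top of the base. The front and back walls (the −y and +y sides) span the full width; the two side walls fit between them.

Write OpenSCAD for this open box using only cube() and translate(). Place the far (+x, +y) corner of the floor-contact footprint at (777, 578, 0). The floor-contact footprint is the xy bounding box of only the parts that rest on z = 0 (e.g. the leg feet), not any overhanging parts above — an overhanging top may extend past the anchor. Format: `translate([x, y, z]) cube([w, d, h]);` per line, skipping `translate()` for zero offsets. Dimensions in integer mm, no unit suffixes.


translate([329, 216, 0]) cube([448, 362, 12]);
translate([329, 216, 12]) cube([448, 12, 148]);
translate([329, 566, 12]) cube([448, 12, 148]);
translate([329, 228, 12]) cube([12, 338, 148]);
translate([765, 228, 12]) cube([12, 338, 148]);


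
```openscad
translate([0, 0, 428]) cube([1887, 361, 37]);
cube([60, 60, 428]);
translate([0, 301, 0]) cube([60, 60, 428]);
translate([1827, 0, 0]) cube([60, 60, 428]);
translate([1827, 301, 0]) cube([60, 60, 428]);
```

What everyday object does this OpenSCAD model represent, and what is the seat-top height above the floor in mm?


A bench. The seat-top height is 465 mm.

A long slab on four corner posts — a bench. The slab sits at z = 428 with thickness 37, so the top is 428 + 37 = 465 mm.


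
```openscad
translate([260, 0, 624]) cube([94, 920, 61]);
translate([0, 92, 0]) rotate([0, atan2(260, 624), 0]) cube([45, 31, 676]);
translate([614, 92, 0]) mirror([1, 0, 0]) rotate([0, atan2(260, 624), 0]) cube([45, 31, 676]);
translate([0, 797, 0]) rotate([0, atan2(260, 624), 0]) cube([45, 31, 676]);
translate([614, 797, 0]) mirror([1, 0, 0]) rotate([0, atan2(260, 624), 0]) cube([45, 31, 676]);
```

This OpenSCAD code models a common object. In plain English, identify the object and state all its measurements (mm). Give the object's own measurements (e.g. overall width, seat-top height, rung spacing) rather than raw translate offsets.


A sawhorse. A 94×920×61 mm beam (x, y, z) sits on two A-frame leg pairs. Each pair is two raked legs of 45×31 mm section (31 mm along y) splaying symmetrically in x. Each leg rises 624 mm vertically over 260 mm of horizontal reach and is 676 mm long along its own axis. Every leg's outer bottom edge rests on the floor and its outer top edge meets a bottom edge of the beam — the left legs (tilting toward +x) meet the beam's −x bottom edge, the right legs (their mirror images, tilting toward −x) meet its +x bottom edge — so the leg tops tuck under the beam, the beam's underside is 624 mm above the floor, and the feet are 614 mm apart outside-to-outside with the beam centred between them. The two leg pairs are set in 92 mm from either end of the beam.


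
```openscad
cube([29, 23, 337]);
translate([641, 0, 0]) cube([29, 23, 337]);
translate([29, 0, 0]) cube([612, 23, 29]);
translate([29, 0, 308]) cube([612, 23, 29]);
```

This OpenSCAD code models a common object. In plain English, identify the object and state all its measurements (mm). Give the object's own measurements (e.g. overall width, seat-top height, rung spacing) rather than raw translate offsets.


A rectangular picture frame lying in the x–z plane (depth along y). The opening is 612 mm wide (x) by 279 mm tall (z), surrounded by a border 29 mm wide on all four sides. The frame is 23 mm deep and is made of two full-height vertical stiles with two horizontal rails fitted between them.


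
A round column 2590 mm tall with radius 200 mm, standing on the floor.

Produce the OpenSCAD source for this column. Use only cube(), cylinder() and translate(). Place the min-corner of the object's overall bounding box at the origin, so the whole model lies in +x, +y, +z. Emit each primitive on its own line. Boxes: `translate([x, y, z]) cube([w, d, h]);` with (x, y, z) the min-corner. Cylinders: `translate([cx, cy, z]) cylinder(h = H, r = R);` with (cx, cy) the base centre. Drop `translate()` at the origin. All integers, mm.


translate([200, 200, 0]) cylinder(h = 2590, r = 200);


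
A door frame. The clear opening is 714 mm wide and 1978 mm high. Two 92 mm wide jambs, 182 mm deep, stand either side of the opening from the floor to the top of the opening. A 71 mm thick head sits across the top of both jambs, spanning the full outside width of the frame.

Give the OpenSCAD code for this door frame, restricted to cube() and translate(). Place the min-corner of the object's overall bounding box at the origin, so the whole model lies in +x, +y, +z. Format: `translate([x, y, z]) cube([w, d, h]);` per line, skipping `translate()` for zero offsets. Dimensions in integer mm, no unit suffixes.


cube([92, 182, 1978]);
translate([806, 0, 0]) cube([92, 182, 1978]);
translate([0, 0, 1978]) cube([898, 182, 71]);


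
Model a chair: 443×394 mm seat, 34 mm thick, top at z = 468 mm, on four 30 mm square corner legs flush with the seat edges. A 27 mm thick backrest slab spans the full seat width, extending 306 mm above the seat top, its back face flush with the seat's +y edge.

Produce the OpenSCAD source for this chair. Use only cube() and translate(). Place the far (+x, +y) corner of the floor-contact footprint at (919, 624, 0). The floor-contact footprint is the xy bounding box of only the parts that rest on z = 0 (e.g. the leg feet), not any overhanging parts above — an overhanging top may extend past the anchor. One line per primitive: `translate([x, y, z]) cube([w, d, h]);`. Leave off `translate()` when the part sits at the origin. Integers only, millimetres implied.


translate([476, 230, 434]) cube([443, 394, 34]);
translate([476, 230, 0]) cube([30, 30, 434]);
translate([889, 230, 0]) cube([30, 30, 434]);
translate([476, 594, 0]) cube([30, 30, 434]);
translate([889, 594, 0]) cube([30, 30, 434]);
translate([476, 597, 468]) cube([443, 27, 306]);


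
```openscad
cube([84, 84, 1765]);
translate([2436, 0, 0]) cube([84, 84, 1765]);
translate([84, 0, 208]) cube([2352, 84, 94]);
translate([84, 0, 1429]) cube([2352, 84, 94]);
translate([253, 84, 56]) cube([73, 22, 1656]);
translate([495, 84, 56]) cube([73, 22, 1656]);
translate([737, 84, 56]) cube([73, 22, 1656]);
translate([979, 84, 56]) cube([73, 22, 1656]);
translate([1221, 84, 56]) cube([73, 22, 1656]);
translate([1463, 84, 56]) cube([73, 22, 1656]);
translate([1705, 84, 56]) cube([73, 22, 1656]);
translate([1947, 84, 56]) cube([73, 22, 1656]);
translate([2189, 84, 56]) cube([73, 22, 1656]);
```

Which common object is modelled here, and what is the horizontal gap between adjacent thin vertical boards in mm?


A fence section. The picket gap is 169 mm.

Two posts, two rails, 9 pickets — a fence section. Span 2352 mm holds 9 pickets of 73 mm with 10 equal gaps: ⌊(2352 − 9·73) / 10⌋ = 169 mm.


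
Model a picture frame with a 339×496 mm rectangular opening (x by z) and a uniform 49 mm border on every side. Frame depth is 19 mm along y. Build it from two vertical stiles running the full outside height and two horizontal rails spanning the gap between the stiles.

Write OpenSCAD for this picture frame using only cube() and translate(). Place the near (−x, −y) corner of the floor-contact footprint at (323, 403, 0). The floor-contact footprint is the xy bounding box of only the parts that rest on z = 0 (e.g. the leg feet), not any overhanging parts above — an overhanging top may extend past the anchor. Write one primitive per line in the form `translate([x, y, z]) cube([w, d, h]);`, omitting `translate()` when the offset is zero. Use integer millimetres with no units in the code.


translate([323, 403, 0]) cube([49, 19, 594]);
translate([711, 403, 0]) cube([49, 19, 594]);
translate([372, 403, 0]) cube([339, 19, 49]);
translate([372, 403, 545]) cube([339, 19, 49]);


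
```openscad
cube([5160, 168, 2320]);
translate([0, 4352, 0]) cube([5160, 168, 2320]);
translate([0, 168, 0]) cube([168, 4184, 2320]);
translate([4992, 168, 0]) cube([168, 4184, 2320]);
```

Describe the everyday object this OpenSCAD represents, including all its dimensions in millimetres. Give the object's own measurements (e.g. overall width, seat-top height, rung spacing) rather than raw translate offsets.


The wall frame of a small rectangular building: four walls, each 2320 mm tall and 168 mm thick, enclosing a footprint 5160 mm (x) by 4520 mm (y) outside-to-outside, with no floor or roof. The front and back walls (the −y and +y sides) span the full width; the two side walls fit between them.


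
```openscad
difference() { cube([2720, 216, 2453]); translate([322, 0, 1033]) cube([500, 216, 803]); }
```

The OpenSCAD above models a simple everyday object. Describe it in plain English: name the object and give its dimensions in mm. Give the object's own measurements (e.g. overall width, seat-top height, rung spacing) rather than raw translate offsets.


A wall 2720 mm long (x), 216 mm thick (y), 2453 mm tall, with a rectangular window opening cut through it. The opening is 500 mm wide and 803 mm tall; its sill is at z = 1033 mm and its near (−x) edge is 322 mm from the wall's −x end. The opening passes through the full wall thickness.


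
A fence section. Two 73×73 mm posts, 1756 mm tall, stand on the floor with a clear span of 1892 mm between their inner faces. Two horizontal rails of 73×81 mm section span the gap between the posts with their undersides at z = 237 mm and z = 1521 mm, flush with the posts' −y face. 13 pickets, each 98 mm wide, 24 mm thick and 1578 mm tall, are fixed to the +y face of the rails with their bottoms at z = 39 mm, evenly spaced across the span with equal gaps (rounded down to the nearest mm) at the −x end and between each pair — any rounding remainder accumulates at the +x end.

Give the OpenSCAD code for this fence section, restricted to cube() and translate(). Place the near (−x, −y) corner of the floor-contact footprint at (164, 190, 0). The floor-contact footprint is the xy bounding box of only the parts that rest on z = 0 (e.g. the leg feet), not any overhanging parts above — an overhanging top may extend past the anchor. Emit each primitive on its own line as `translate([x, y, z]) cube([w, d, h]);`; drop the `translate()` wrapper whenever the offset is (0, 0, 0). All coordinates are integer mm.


translate([164, 190, 0]) cube([73, 73, 1756]);
translate([2129, 190, 0]) cube([73, 73, 1756]);
translate([237, 190, 237]) cube([1892, 73, 81]);
translate([237, 190, 1521]) cube([1892, 73, 81]);
translate([281, 263, 39]) cube([98, 24, 1578]);
translate([423, 263, 39]) cube([98, 24, 1578]);
translate([565, 263, 39]) cube([98, 24, 1578]);
translate([707, 263, 39]) cube([98, 24, 1578]);
translate([849, 263, 39]) cube([98, 24, 1578]);
translate([991, 263, 39]) cube([98, 24, 1578]);
translate([1133, 263, 39]) cube([98, 24, 1578]);
translate([1275, 263, 39]) cube([98, 24, 1578]);
translate([1417, 263, 39]) cube([98, 24, 1578]);
translate([1559, 263, 39]) cube([98, 24, 1578]);
translate([1701, 263, 39]) cube([98, 24, 1578]);
translate([1843, 263, 39]) cube([98, 24, 1578]);
translate([1985, 263, 39]) cube([98, 24, 1578]);


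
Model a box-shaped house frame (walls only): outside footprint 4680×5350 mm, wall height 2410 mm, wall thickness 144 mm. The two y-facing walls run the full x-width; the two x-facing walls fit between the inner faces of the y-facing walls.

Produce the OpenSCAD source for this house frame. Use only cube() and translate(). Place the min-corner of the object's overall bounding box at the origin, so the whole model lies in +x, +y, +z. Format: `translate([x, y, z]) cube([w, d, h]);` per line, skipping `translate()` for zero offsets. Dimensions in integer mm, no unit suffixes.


cube([4680, 144, 2410]);
translate([0, 5206, 0]) cube([4680, 144, 2410]);
translate([0, 144, 0]) cube([144, 5062, 2410]);
translate([4536, 144, 0]) cube([144, 5062, 2410]);


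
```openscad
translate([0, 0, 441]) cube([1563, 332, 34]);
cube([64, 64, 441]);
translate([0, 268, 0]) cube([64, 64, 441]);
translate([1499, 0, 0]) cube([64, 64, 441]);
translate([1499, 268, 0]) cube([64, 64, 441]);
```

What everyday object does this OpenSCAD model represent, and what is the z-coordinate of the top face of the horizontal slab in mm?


A bench. The seat-top height is 475 mm.

A long slab on four corner posts — a bench. The slab sits at z = 441 with thickness 34, so the top is 441 + 34 = 475 mm.


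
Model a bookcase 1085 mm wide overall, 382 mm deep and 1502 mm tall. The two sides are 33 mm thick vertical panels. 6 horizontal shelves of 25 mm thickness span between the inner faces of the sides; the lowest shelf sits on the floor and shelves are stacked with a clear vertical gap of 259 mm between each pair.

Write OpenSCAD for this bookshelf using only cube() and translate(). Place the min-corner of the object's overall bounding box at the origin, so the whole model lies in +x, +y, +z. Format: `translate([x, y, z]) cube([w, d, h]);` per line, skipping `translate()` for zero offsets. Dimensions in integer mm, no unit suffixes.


cube([33, 382, 1502]);
translate([1052, 0, 0]) cube([33, 382, 1502]);
translate([33, 0, 0]) cube([1019, 382, 25]);
translate([33, 0, 284]) cube([1019, 382, 25]);
translate([33, 0, 568]) cube([1019, 382, 25]);
translate([33, 0, 852]) cube([1019, 382, 25]);
translate([33, 0, 1136]) cube([1019, 382, 25]);
translate([33, 0, 1420]) cube([1019, 382, 25]);
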